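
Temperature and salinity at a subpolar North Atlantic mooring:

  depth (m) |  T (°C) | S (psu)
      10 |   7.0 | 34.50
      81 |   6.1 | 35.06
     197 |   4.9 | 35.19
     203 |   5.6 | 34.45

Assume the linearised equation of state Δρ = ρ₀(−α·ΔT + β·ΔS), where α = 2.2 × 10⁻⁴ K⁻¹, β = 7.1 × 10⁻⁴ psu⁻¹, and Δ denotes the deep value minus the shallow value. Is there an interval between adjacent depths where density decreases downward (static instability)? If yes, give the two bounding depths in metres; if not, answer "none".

Evaluate Δρ/ρ₀ = −αΔT + βΔS across each adjacent pair:
  10–81 m: −αΔT+βΔS = −(2.2 × 10⁻⁴)(-0.9)+(7.1 × 10⁻⁴)(+0.56) = 6.0 × 10⁻⁴ → stable
  81–197 m: −αΔT+βΔS = −(2.2 × 10⁻⁴)(-1.2)+(7.1 × 10⁻⁴)(+0.13) = 3.6 × 10⁻⁴ → stable
  197–203 m: −αΔT+βΔS = −(2.2 × 10⁻⁴)(+0.7)+(7.1 × 10⁻⁴)(-0.74) = -6.8 × 10⁻⁴ → UNSTABLE
The 197–203 m interval has Δρ < 0: lighter water underlies denser water.

197–203 m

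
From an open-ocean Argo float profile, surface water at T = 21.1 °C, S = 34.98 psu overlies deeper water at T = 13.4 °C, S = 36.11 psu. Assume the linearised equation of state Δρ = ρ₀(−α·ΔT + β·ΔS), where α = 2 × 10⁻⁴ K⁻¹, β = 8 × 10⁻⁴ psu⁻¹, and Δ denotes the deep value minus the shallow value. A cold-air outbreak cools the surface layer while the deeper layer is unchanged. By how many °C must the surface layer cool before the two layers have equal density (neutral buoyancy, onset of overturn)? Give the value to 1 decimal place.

Neutral buoyancy requires Δρ = 0, i.e. −α(T_deep − T_surf′) + β(S_deep − S_surf) = 0.
T_surf′ = T_deep − (β/α)·ΔS = 13.4 − (8 × 10⁻⁴/2 × 10⁻⁴)·(+1.13) = 8.880 °C.
Cooling required: 21.1 − (8.880) = 12.220 °C.

12.2 °C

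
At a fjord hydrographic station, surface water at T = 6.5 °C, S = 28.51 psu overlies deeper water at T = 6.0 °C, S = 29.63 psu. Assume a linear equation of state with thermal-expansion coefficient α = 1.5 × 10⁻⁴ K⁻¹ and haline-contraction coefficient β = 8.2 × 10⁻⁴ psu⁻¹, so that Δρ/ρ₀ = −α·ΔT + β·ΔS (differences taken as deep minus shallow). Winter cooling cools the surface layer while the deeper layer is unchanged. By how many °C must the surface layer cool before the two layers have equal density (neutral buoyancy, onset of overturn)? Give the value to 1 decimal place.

6.6 °C

Neutral buoyancy requires Δρ = 0, i.e. −α(T_deep − T_surf′) + β(S_deep − S_surf) = 0.
T_surf′ = T_deep − (β/α)·ΔS = 6.0 − (8.2 × 10⁻⁴/1.5 × 10⁻⁴)·(+1.12) = -0.123 °C.
Cooling required: 6.5 − (-0.123) = 6.623 °C.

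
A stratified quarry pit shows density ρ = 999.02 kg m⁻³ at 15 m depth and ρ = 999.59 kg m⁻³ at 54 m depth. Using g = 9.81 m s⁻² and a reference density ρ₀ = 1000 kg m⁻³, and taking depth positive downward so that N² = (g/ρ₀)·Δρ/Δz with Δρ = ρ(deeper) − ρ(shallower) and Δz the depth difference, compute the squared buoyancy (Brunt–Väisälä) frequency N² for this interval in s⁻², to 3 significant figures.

1.43 × 10⁻⁴ s⁻²

Δρ = 999.59 − 999.02 = 0.57 kg m⁻³ over Δz = 54 − 15 = 39 m.
N² = (9.81/1000) × (0.57/39) = 1.4338 × 10⁻⁴ s⁻² ≈ 1.43 × 10⁻⁴ s⁻².
Since Δρ > 0 the layer is stably stratified.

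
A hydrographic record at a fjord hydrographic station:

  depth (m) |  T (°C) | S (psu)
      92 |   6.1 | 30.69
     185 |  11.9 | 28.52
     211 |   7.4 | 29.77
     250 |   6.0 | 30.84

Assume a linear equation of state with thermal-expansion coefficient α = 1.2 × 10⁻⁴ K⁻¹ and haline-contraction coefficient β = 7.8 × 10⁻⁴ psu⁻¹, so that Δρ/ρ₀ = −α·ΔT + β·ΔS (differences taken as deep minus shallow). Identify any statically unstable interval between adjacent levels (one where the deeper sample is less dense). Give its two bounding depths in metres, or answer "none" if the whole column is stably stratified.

Evaluate Δρ/ρ₀ = −αΔT + βΔS across each adjacent pair:
  92–185 m: −αΔT+βΔS = −(1.2 × 10⁻⁴)(+5.8)+(7.8 × 10⁻⁴)(-2.17) = -2.4 × 10⁻³ → UNSTABLE
  185–211 m: −αΔT+βΔS = −(1.2 × 10⁻⁴)(-4.5)+(7.8 × 10⁻⁴)(+1.25) = 1.5 × 10⁻³ → stable
  211–250 m: −αΔT+βΔS = −(1.2 × 10⁻⁴)(-1.4)+(7.8 × 10⁻⁴)(+1.07) = 1.0 × 10⁻³ → stable
The 92–185 m interval has Δρ < 0: lighter water underlies denser water.

92–185 m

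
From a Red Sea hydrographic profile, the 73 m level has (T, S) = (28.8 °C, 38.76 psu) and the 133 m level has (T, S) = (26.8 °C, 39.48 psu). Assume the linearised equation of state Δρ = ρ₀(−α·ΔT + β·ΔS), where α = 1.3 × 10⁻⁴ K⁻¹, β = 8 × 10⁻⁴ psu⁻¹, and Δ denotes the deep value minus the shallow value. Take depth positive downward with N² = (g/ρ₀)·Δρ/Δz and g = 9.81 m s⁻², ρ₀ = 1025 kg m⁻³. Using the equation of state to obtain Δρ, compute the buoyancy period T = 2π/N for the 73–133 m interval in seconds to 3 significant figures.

ΔT = -2.0 K, ΔS = +0.72 psu (deep − shallow).
Δρ/ρ₀ = −αΔT + βΔS = 2.60 × 10⁻⁴ + 5.76 × 10⁻⁴ = 8.36 × 10⁻⁴, so Δρ ≈ 0.8569 kg m⁻³.
N² = (g/ρ₀)·Δρ/Δz = g·(Δρ/ρ₀)/Δz = 9.81 × 8.36 × 10⁻⁴ / 60 = 1.3669 × 10⁻⁴ s⁻².
N = √(1.3669 × 10⁻⁴) = 0.011691 rad s⁻¹ → T = 2π/N = 537.44 s ≈ 537 s.

537 s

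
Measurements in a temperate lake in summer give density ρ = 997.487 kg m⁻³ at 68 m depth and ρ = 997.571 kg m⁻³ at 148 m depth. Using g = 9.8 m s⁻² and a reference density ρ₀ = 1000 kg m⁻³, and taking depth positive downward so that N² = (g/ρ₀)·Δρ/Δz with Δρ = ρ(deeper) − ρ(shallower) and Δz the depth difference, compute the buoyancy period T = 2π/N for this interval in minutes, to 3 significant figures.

32.6 min

Δρ = 997.571 − 997.487 = 0.084 kg m⁻³ over Δz = 148 − 68 = 80 m.
N² = (9.8/1000) × (0.084/80) = 1.0290 × 10⁻⁵ s⁻².
N = √(1.0290 × 10⁻⁵) = 3.2078 × 10⁻³ rad s⁻¹, so T = 2π/N = 1.9587 × 10³ s = 32.645 min ≈ 32.6 min.
Since Δρ > 0 the layer is stably stratified.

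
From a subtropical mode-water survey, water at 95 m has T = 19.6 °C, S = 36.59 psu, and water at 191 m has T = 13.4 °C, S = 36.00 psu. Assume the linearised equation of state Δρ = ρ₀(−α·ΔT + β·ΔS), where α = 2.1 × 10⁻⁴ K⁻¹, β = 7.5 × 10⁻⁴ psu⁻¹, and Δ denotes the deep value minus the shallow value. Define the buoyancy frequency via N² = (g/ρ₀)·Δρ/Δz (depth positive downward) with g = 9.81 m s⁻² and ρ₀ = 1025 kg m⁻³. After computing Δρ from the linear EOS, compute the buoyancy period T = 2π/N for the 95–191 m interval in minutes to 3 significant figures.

ΔT = -6.2 K, ΔS = -0.59 psu (deep − shallow).
Δρ/ρ₀ = −αΔT + βΔS = 1.302 × 10⁻³ − 4.425 × 10⁻⁴ = 8.595 × 10⁻⁴, so Δρ ≈ 0.8810 kg m⁻³.
N² = (g/ρ₀)·Δρ/Δz = g·(Δρ/ρ₀)/Δz = 9.81 × 8.595 × 10⁻⁴ / 96 = 8.7830 × 10⁻⁵ s⁻².
N = √(8.7830 × 10⁻⁵) = 9.3718 × 10⁻³ rad s⁻¹ → T = 2π/N = 670.44 s = 11.174 min ≈ 11.2 min.

11.2 min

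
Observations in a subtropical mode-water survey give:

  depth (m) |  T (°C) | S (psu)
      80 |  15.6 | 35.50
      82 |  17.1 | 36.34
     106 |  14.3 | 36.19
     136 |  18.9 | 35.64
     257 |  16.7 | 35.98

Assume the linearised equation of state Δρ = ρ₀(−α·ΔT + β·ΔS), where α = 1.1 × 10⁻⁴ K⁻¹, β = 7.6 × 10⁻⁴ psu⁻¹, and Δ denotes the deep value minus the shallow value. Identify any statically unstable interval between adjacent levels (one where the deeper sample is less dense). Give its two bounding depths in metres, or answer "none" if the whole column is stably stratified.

106–136 m

Evaluate Δρ/ρ₀ = −αΔT + βΔS across each adjacent pair:
  80–82 m: −αΔT+βΔS = −(1.1 × 10⁻⁴)(+1.5)+(7.6 × 10⁻⁴)(+0.84) = 4.7 × 10⁻⁴ → stable
  82–106 m: −αΔT+βΔS = −(1.1 × 10⁻⁴)(-2.8)+(7.6 × 10⁻⁴)(-0.15) = 1.9 × 10⁻⁴ → stable
  106–136 m: −αΔT+βΔS = −(1.1 × 10⁻⁴)(+4.6)+(7.6 × 10⁻⁴)(-0.55) = -9.2 × 10⁻⁴ → UNSTABLE
  136–257 m: −αΔT+βΔS = −(1.1 × 10⁻⁴)(-2.2)+(7.6 × 10⁻⁴)(+0.34) = 5.0 × 10⁻⁴ → stable
The 106–136 m interval has Δρ < 0: lighter water underlies denser water.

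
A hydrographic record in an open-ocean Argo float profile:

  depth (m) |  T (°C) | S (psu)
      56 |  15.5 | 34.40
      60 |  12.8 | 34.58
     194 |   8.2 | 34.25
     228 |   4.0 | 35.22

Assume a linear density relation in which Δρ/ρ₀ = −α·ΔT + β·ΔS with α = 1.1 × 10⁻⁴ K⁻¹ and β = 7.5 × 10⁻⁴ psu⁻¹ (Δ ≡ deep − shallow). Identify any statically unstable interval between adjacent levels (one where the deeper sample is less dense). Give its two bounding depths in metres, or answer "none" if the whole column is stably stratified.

none

Evaluate Δρ/ρ₀ = −αΔT + βΔS across each adjacent pair:
  56–60 m: −αΔT+βΔS = −(1.1 × 10⁻⁴)(-2.7)+(7.5 × 10⁻⁴)(+0.18) = 4.3 × 10⁻⁴ → stable
  60–194 m: −αΔT+βΔS = −(1.1 × 10⁻⁴)(-4.6)+(7.5 × 10⁻⁴)(-0.33) = 2.6 × 10⁻⁴ → stable
  194–228 m: −αΔT+βΔS = −(1.1 × 10⁻⁴)(-4.2)+(7.5 × 10⁻⁴)(+0.97) = 1.2 × 10⁻³ → stable
Every interval has Δρ > 0: the column is stably stratified throughout.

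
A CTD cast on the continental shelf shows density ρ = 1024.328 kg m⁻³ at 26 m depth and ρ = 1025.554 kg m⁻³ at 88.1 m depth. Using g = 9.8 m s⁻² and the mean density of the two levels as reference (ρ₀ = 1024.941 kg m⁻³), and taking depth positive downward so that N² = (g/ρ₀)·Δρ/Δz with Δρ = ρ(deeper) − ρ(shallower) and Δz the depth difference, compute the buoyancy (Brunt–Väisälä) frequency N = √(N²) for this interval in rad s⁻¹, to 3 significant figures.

Δρ = 1025.554 − 1024.328 = 1.226 kg m⁻³ over Δz = 88.1 − 26 = 62.1 m.
N² = (9.8/1024.941) × (1.226/62.1) = 1.8877 × 10⁻⁴ s⁻².
N = √(1.8877 × 10⁻⁴) = 0.013739 rad s⁻¹ ≈ 0.0137 rad s⁻¹.

0.0137 rad s⁻¹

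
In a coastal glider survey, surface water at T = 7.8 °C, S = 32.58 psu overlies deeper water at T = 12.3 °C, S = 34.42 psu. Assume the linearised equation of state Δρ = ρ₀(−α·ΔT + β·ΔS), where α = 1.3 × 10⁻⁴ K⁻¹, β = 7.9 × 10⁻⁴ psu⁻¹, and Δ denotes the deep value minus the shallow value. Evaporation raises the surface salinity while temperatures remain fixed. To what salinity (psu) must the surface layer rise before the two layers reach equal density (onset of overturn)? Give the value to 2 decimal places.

Neutral buoyancy requires −α(T_deep − T_surf) + β(S_deep − S_surf′) = 0.
S_surf′ = S_deep − (α/β)·ΔT = 34.42 − (1.3 × 10⁻⁴/7.9 × 10⁻⁴)·(+4.5) = 33.6795 psu.
Increase required: 33.6795 − 32.58 = 1.0995 psu.

33.68 psu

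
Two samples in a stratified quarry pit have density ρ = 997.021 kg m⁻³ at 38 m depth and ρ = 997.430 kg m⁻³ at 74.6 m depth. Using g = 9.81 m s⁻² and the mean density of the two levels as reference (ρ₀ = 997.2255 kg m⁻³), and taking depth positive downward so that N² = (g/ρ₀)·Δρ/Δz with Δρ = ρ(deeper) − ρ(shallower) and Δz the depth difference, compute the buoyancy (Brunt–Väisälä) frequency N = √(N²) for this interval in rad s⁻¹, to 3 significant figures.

Δρ = 997.430 − 997.021 = 0.409 kg m⁻³ over Δz = 74.6 − 38 = 36.6 m.
N² = (9.81/997.2255) × (0.409/36.6) = 1.0993 × 10⁻⁴ s⁻².
N = √(1.0993 × 10⁻⁴) = 0.010485 rad s⁻¹ ≈ 0.0105 rad s⁻¹.

0.0105 rad s⁻¹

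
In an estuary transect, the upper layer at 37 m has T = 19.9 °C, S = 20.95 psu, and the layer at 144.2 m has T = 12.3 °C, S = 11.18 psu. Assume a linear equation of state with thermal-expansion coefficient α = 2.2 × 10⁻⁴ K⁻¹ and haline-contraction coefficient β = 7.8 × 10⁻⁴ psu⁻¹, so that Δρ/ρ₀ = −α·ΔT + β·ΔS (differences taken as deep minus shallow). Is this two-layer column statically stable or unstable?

unstable

ΔT = 12.3 − 19.9 = -7.6 K and ΔS = 11.18 − 20.95 = -9.77 psu (deep − shallow).
−αΔT = 1.672 × 10⁻³; βΔS = -7.6206 × 10⁻³; sum Δρ/ρ₀ = -5.9486 × 10⁻³.
Δρ/ρ₀ < 0, so Δρ < 0: deeper water is lighter → statically unstable; the column would overturn.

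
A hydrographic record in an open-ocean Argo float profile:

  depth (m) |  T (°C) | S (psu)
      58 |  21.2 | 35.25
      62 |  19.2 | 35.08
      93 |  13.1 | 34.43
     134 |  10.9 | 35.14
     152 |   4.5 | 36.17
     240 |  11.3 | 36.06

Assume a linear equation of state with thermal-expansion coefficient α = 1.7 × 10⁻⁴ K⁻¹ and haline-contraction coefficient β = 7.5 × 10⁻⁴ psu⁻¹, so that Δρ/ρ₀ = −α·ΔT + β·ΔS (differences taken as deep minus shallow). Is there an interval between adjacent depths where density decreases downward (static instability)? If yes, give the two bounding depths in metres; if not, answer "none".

Evaluate Δρ/ρ₀ = −αΔT + βΔS across each adjacent pair:
  58–62 m: −αΔT+βΔS = −(1.7 × 10⁻⁴)(-2.0)+(7.5 × 10⁻⁴)(-0.17) = 2.1 × 10⁻⁴ → stable
  62–93 m: −αΔT+βΔS = −(1.7 × 10⁻⁴)(-6.1)+(7.5 × 10⁻⁴)(-0.65) = 5.5 × 10⁻⁴ → stable
  93–134 m: −αΔT+βΔS = −(1.7 × 10⁻⁴)(-2.2)+(7.5 × 10⁻⁴)(+0.71) = 9.1 × 10⁻⁴ → stable
  134–152 m: −αΔT+βΔS = −(1.7 × 10⁻⁴)(-6.4)+(7.5 × 10⁻⁴)(+1.03) = 1.9 × 10⁻³ → stable
  152–240 m: −αΔT+βΔS = −(1.7 × 10⁻⁴)(+6.8)+(7.5 × 10⁻⁴)(-0.11) = -1.2 × 10⁻³ → UNSTABLE
The 152–240 m interval has Δρ < 0: lighter water underlies denser water.

152–240 m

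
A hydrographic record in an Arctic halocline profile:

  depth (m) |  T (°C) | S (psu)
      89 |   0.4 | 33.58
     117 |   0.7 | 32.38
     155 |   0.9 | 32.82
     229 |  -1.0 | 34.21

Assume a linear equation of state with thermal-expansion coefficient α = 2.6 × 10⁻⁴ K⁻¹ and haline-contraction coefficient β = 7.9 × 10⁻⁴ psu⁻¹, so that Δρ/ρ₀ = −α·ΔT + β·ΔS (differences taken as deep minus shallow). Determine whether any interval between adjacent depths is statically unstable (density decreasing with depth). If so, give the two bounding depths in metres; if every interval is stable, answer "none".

89–117 m

Evaluate Δρ/ρ₀ = −αΔT + βΔS across each adjacent pair:
  89–117 m: −αΔT+βΔS = −(2.6 × 10⁻⁴)(+0.3)+(7.9 × 10⁻⁴)(-1.20) = -1.0 × 10⁻³ → UNSTABLE
  117–155 m: −αΔT+βΔS = −(2.6 × 10⁻⁴)(+0.2)+(7.9 × 10⁻⁴)(+0.44) = 3.0 × 10⁻⁴ → stable
  155–229 m: −αΔT+βΔS = −(2.6 × 10⁻⁴)(-1.9)+(7.9 × 10⁻⁴)(+1.39) = 1.6 × 10⁻³ → stable
The 89–117 m interval has Δρ < 0: lighter water underlies denser water.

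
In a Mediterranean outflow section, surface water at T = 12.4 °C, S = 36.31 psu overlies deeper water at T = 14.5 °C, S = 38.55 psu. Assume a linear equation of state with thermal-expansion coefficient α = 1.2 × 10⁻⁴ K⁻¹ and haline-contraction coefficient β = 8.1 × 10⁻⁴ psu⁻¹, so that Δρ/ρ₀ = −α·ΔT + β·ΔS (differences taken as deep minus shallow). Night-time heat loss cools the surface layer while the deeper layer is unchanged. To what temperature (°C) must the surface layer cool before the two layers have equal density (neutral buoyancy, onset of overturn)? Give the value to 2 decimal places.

Neutral buoyancy requires Δρ = 0, i.e. −α(T_deep − T_surf′) + β(S_deep − S_surf) = 0.
T_surf′ = T_deep − (β/α)·ΔS = 14.5 − (8.1 × 10⁻⁴/1.2 × 10⁻⁴)·(+2.24) = -0.6200 °C.
Cooling required: 12.4 − (-0.6200) = 13.0200 °C.

-0.62 °C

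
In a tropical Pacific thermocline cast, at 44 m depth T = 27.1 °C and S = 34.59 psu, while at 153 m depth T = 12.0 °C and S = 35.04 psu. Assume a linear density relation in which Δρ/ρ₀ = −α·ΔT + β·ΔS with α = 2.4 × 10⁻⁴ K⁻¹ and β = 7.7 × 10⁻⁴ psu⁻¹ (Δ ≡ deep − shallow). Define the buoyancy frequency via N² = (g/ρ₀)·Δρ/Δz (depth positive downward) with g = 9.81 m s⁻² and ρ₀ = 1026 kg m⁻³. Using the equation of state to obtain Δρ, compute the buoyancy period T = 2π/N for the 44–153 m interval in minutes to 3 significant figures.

5.54 min

ΔT = -15.1 K, ΔS = +0.45 psu (deep − shallow).
Δρ/ρ₀ = −αΔT + βΔS = 3.624 × 10⁻³ + 3.465 × 10⁻⁴ = 3.9705 × 10⁻³, so Δρ ≈ 4.074 kg m⁻³.
N² = (g/ρ₀)·Δρ/Δz = g·(Δρ/ρ₀)/Δz = 9.81 × 3.9705 × 10⁻³ / 109 = 3.5735 × 10⁻⁴ s⁻².
N = √(3.5735 × 10⁻⁴) = 0.018904 rad s⁻¹ → T = 2π/N = 332.37 s = 5.5395 min ≈ 5.54 min.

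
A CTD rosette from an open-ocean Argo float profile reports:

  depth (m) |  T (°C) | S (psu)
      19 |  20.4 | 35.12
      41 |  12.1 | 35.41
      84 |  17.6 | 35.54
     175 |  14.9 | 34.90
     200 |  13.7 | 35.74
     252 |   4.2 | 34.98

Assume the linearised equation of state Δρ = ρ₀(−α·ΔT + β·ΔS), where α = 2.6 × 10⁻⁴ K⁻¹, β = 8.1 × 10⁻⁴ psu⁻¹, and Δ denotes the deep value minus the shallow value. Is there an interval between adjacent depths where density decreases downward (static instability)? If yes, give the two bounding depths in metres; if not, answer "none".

Evaluate Δρ/ρ₀ = −αΔT + βΔS across each adjacent pair:
  19–41 m: −αΔT+βΔS = −(2.6 × 10⁻⁴)(-8.3)+(8.1 × 10⁻⁴)(+0.29) = 2.4 × 10⁻³ → stable
  41–84 m: −αΔT+βΔS = −(2.6 × 10⁻⁴)(+5.5)+(8.1 × 10⁻⁴)(+0.13) = -1.3 × 10⁻³ → UNSTABLE
  84–175 m: −αΔT+βΔS = −(2.6 × 10⁻⁴)(-2.7)+(8.1 × 10⁻⁴)(-0.64) = 1.8 × 10⁻⁴ → stable
  175–200 m: −αΔT+βΔS = −(2.6 × 10⁻⁴)(-1.2)+(8.1 × 10⁻⁴)(+0.84) = 9.9 × 10⁻⁴ → stable
  200–252 m: −αΔT+βΔS = −(2.6 × 10⁻⁴)(-9.5)+(8.1 × 10⁻⁴)(-0.76) = 1.9 × 10⁻³ → stable
The 41–84 m interval has Δρ < 0: lighter water underlies denser water.

41–84 m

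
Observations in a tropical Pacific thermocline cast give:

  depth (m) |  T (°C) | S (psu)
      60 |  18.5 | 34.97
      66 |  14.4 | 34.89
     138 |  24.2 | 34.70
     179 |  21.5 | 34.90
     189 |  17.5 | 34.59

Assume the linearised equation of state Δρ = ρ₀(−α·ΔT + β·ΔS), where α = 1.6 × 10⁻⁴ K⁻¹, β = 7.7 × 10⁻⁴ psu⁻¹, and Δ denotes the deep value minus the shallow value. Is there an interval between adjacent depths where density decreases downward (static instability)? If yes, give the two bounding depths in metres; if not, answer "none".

Evaluate Δρ/ρ₀ = −αΔT + βΔS across each adjacent pair:
  60–66 m: −αΔT+βΔS = −(1.6 × 10⁻⁴)(-4.1)+(7.7 × 10⁻⁴)(-0.08) = 5.9 × 10⁻⁴ → stable
  66–138 m: −αΔT+βΔS = −(1.6 × 10⁻⁴)(+9.8)+(7.7 × 10⁻⁴)(-0.19) = -1.7 × 10⁻³ → UNSTABLE
  138–179 m: −αΔT+βΔS = −(1.6 × 10⁻⁴)(-2.7)+(7.7 × 10⁻⁴)(+0.20) = 5.9 × 10⁻⁴ → stable
  179–189 m: −αΔT+βΔS = −(1.6 × 10⁻⁴)(-4.0)+(7.7 × 10⁻⁴)(-0.31) = 4.0 × 10⁻⁴ → stable
The 66–138 m interval has Δρ < 0: lighter water underlies denser water.

66–138 m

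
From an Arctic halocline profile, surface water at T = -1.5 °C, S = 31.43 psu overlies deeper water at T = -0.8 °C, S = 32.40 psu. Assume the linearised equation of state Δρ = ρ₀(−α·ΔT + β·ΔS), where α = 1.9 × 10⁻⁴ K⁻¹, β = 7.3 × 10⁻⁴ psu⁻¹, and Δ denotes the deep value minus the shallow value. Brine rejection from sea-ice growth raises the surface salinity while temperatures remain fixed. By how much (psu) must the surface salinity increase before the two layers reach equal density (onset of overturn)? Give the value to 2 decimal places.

0.79 psu

Neutral buoyancy requires −α(T_deep − T_surf) + β(S_deep − S_surf′) = 0.
S_surf′ = S_deep − (α/β)·ΔT = 32.40 − (1.9 × 10⁻⁴/7.3 × 10⁻⁴)·(+0.7) = 32.2178 psu.
Increase required: 32.2178 − 31.43 = 0.7878 psu.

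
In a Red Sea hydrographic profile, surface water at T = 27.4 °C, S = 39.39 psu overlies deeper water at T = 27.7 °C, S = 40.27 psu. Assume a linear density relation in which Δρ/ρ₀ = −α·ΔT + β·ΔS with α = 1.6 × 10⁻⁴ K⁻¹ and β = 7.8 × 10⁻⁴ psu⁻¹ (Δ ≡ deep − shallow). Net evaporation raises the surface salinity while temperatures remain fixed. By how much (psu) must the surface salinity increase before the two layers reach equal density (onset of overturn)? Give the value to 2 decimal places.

Neutral buoyancy requires −α(T_deep − T_surf) + β(S_deep − S_surf′) = 0.
S_surf′ = S_deep − (α/β)·ΔT = 40.27 − (1.6 × 10⁻⁴/7.8 × 10⁻⁴)·(+0.3) = 40.2085 psu.
Increase required: 40.2085 − 39.39 = 0.8185 psu.

0.82 psu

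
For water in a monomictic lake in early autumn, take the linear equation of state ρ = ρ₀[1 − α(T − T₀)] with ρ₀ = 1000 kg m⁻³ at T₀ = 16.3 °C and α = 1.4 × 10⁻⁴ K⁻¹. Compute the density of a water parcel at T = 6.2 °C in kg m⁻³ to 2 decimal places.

T − T₀ = -10.1 K.
Bracket = 1 − α·(-10.1) = 1 + (1.414 × 10⁻³) = 1.0014140.
ρ = 1000 × 1.0014140 = 1001.41 kg m⁻³.

1001.41 kg m⁻³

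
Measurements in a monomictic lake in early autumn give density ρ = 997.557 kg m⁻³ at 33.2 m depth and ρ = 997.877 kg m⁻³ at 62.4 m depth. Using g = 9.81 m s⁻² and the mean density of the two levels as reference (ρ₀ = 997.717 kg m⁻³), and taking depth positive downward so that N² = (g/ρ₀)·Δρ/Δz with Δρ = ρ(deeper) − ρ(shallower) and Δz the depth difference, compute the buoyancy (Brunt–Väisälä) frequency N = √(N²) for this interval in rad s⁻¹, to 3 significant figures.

0.0104 rad s⁻¹

Δρ = 997.877 − 997.557 = 0.320 kg m⁻³ over Δz = 62.4 − 33.2 = 29.2 m.
N² = (9.81/997.717) × (0.320/29.2) = 1.0775 × 10⁻⁴ s⁻².
N = √(1.0775 × 10⁻⁴) = 0.010380 rad s⁻¹ ≈ 0.0104 rad s⁻¹.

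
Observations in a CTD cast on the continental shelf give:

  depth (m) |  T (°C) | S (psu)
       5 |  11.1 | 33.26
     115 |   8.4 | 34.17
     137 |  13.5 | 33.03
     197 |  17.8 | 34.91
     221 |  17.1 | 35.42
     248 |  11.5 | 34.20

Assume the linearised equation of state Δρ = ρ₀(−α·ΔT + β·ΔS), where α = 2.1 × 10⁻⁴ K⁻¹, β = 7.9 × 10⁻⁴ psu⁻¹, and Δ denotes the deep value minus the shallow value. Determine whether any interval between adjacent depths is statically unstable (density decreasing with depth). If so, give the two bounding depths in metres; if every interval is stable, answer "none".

115–137 m

Evaluate Δρ/ρ₀ = −αΔT + βΔS across each adjacent pair:
  5–115 m: −αΔT+βΔS = −(2.1 × 10⁻⁴)(-2.7)+(7.9 × 10⁻⁴)(+0.91) = 1.3 × 10⁻³ → stable
  115–137 m: −αΔT+βΔS = −(2.1 × 10⁻⁴)(+5.1)+(7.9 × 10⁻⁴)(-1.14) = -2.0 × 10⁻³ → UNSTABLE
  137–197 m: −αΔT+βΔS = −(2.1 × 10⁻⁴)(+4.3)+(7.9 × 10⁻⁴)(+1.88) = 5.8 × 10⁻⁴ → stable
  197–221 m: −αΔT+βΔS = −(2.1 × 10⁻⁴)(-0.7)+(7.9 × 10⁻⁴)(+0.51) = 5.5 × 10⁻⁴ → stable
  221–248 m: −αΔT+βΔS = −(2.1 × 10⁻⁴)(-5.6)+(7.9 × 10⁻⁴)(-1.22) = 2.1 × 10⁻⁴ → stable
The 115–137 m interval has Δρ < 0: lighter water underlies denser water.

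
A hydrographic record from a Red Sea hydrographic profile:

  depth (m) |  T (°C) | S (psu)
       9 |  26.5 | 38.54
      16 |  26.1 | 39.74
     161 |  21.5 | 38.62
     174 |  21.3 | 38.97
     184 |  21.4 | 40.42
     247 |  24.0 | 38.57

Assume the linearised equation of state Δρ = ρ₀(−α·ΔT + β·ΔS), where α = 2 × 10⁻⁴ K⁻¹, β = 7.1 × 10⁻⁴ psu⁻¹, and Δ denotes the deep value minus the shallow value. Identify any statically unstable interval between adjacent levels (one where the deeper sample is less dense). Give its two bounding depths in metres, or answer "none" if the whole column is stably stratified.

Evaluate Δρ/ρ₀ = −αΔT + βΔS across each adjacent pair:
  9–16 m: −αΔT+βΔS = −(2 × 10⁻⁴)(-0.4)+(7.1 × 10⁻⁴)(+1.20) = 9.3 × 10⁻⁴ → stable
  16–161 m: −αΔT+βΔS = −(2 × 10⁻⁴)(-4.6)+(7.1 × 10⁻⁴)(-1.12) = 1.2 × 10⁻⁴ → stable
  161–174 m: −αΔT+βΔS = −(2 × 10⁻⁴)(-0.2)+(7.1 × 10⁻⁴)(+0.35) = 2.9 × 10⁻⁴ → stable
  174–184 m: −αΔT+βΔS = −(2 × 10⁻⁴)(+0.1)+(7.1 × 10⁻⁴)(+1.45) = 1.0 × 10⁻³ → stable
  184–247 m: −αΔT+βΔS = −(2 × 10⁻⁴)(+2.6)+(7.1 × 10⁻⁴)(-1.85) = -1.8 × 10⁻³ → UNSTABLE
The 184–247 m interval has Δρ < 0: lighter water underlies denser water.

184–247 m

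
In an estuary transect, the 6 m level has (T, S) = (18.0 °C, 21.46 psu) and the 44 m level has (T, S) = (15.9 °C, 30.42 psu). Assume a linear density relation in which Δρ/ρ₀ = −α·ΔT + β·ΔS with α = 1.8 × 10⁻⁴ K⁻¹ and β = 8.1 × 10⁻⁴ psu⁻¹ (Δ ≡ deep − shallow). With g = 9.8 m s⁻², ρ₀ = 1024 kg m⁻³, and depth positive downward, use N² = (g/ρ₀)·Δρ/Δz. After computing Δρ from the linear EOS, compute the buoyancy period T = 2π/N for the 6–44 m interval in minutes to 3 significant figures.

ΔT = -2.1 K, ΔS = +8.96 psu (deep − shallow).
Δρ/ρ₀ = −αΔT + βΔS = 3.78 × 10⁻⁴ + 7.2576 × 10⁻³ = 7.6356 × 10⁻³, so Δρ ≈ 7.819 kg m⁻³.
N² = (g/ρ₀)·Δρ/Δz = g·(Δρ/ρ₀)/Δz = 9.8 × 7.6356 × 10⁻³ / 38 = 1.9692 × 10⁻³ s⁻².
N = √(1.9692 × 10⁻³) = 0.044376 rad s⁻¹ → T = 2π/N = 141.59 s = 2.3598 min ≈ 2.36 min.

2.36 min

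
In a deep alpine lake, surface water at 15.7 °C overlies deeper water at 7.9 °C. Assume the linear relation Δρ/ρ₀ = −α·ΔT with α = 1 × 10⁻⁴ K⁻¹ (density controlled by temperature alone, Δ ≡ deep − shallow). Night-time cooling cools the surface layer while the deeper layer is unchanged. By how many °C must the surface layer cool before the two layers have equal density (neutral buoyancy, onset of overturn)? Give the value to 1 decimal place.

7.8 °C

With temperature the only control, equal density requires T_surf′ = T_deep.
T_surf′ = 7.9 °C.
Cooling required: 15.7 − 7.9 = 7.8 °C.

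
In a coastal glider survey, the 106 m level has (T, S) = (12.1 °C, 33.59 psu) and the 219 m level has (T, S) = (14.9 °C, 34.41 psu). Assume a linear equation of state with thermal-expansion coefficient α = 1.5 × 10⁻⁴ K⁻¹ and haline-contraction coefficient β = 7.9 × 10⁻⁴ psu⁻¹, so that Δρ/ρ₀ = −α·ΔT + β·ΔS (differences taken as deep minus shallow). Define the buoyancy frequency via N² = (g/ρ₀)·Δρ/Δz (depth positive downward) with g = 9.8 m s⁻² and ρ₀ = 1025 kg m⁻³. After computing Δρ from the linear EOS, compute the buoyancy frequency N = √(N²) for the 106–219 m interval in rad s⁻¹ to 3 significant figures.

4.44 × 10⁻³ rad s⁻¹

ΔT = +2.8 K, ΔS = +0.82 psu (deep − shallow).
Δρ/ρ₀ = −αΔT + βΔS = -4.20 × 10⁻⁴ + 6.478 × 10⁻⁴ = 2.278 × 10⁻⁴, so Δρ ≈ 0.2335 kg m⁻³.
N² = (g/ρ₀)·Δρ/Δz = g·(Δρ/ρ₀)/Δz = 9.8 × 2.278 × 10⁻⁴ / 113 = 1.9756 × 10⁻⁵ s⁻².
N = √(1.9756 × 10⁻⁵) = 4.4448 × 10⁻³ rad s⁻¹ ≈ 4.44 × 10⁻³ rad s⁻¹.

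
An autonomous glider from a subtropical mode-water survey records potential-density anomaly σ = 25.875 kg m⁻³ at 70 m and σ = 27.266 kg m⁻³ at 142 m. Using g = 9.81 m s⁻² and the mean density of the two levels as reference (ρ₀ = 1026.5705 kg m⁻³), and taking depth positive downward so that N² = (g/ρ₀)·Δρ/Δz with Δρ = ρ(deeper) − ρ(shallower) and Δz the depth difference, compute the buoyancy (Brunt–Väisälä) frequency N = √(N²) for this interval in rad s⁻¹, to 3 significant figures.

0.0136 rad s⁻¹

Δρ = 1027.266 − 1025.875 = 1.391 kg m⁻³ over Δz = 142 − 70 = 72 m.
N² = (9.81/1026.5705) × (1.391/72) = 1.8462 × 10⁻⁴ s⁻².
N = √(1.8462 × 10⁻⁴) = 0.013587 rad s⁻¹ ≈ 0.0136 rad s⁻¹.
A positive N² confirms static stability across the interval.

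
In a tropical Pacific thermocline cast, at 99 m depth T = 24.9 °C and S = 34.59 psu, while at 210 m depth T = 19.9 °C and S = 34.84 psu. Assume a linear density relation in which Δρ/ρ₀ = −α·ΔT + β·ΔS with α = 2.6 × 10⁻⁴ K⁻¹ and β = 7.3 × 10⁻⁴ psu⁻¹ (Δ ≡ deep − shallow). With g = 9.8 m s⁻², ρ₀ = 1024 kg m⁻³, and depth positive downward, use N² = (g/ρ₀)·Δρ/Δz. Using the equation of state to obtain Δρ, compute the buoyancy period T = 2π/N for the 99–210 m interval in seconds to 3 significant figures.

549 s

ΔT = -5.0 K, ΔS = +0.25 psu (deep − shallow).
Δρ/ρ₀ = −αΔT + βΔS = 1.30 × 10⁻³ + 1.825 × 10⁻⁴ = 1.4825 × 10⁻³, so Δρ ≈ 1.518 kg m⁻³.
N² = (g/ρ₀)·Δρ/Δz = g·(Δρ/ρ₀)/Δz = 9.8 × 1.4825 × 10⁻³ / 111 = 1.3089 × 10⁻⁴ s⁻².
N = √(1.3089 × 10⁻⁴) = 0.011441 rad s⁻¹ → T = 2π/N = 549.18 s ≈ 549 s.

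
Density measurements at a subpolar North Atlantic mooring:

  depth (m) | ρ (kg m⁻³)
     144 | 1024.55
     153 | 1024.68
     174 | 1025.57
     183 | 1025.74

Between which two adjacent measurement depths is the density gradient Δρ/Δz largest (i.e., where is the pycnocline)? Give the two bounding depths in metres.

Compute the density gradient over each adjacent pair:
  144–153 m: Δρ/Δz = 0.13/9 = 0.014 kg m⁻⁴
  153–174 m: Δρ/Δz = 0.89/21 = 0.042 kg m⁻⁴
  174–183 m: Δρ/Δz = 0.17/9 = 0.019 kg m⁻⁴
The largest gradient is in the 153–174 m interval — the pycnocline.

153–174 m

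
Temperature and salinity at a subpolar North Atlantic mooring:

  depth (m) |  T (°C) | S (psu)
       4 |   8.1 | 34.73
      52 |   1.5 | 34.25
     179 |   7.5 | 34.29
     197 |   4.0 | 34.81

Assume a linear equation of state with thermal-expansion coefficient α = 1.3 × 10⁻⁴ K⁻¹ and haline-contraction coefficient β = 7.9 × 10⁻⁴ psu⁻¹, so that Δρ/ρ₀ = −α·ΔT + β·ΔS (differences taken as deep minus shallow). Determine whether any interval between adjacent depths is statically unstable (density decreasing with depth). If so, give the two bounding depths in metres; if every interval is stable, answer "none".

Evaluate Δρ/ρ₀ = −αΔT + βΔS across each adjacent pair:
  4–52 m: −αΔT+βΔS = −(1.3 × 10⁻⁴)(-6.6)+(7.9 × 10⁻⁴)(-0.48) = 4.8 × 10⁻⁴ → stable
  52–179 m: −αΔT+βΔS = −(1.3 × 10⁻⁴)(+6.0)+(7.9 × 10⁻⁴)(+0.04) = -7.5 × 10⁻⁴ → UNSTABLE
  179–197 m: −αΔT+βΔS = −(1.3 × 10⁻⁴)(-3.5)+(7.9 × 10⁻⁴)(+0.52) = 8.7 × 10⁻⁴ → stable
The 52–179 m interval has Δρ < 0: lighter water underlies denser water.

52–179 m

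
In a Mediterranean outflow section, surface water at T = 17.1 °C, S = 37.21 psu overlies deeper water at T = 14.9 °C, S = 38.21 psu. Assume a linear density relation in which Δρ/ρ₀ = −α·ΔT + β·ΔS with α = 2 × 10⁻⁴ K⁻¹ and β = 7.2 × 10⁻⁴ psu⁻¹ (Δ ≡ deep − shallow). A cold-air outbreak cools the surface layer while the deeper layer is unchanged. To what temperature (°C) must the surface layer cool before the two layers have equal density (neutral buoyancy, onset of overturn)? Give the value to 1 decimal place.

11.3 °C

Neutral buoyancy requires Δρ = 0, i.e. −α(T_deep − T_surf′) + β(S_deep − S_surf) = 0.
T_surf′ = T_deep − (β/α)·ΔS = 14.9 − (7.2 × 10⁻⁴/2 × 10⁻⁴)·(+1.00) = 11.300 °C.
Cooling required: 17.1 − (11.300) = 5.800 °C.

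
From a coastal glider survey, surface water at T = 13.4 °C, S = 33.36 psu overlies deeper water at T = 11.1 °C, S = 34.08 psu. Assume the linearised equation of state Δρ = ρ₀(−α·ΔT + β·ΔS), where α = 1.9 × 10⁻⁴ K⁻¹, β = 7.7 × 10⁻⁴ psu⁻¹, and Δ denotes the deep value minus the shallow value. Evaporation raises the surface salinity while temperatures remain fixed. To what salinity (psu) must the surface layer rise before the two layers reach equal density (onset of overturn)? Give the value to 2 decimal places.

Neutral buoyancy requires −α(T_deep − T_surf) + β(S_deep − S_surf′) = 0.
S_surf′ = S_deep − (α/β)·ΔT = 34.08 − (1.9 × 10⁻⁴/7.7 × 10⁻⁴)·(-2.3) = 34.6475 psu.
Increase required: 34.6475 − 33.36 = 1.2875 psu.

34.65 psu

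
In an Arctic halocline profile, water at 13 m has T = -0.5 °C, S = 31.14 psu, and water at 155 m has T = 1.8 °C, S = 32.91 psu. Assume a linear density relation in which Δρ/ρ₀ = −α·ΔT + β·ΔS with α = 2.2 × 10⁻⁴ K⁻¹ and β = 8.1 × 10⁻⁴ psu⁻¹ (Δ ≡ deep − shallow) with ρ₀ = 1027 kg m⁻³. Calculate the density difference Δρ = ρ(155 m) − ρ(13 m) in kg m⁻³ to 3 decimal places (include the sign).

+0.953 kg m⁻³

ΔT = +2.3 K, ΔS = +1.77 psu (deep − shallow).
Δρ/ρ₀ = −(2.2 × 10⁻⁴)(+2.3) + (8.1 × 10⁻⁴)(+1.77) = 9.277 × 10⁻⁴.
Δρ = 1027 × (9.277 × 10⁻⁴) = +0.953 kg m⁻³.
Positive Δρ: denser below, stable.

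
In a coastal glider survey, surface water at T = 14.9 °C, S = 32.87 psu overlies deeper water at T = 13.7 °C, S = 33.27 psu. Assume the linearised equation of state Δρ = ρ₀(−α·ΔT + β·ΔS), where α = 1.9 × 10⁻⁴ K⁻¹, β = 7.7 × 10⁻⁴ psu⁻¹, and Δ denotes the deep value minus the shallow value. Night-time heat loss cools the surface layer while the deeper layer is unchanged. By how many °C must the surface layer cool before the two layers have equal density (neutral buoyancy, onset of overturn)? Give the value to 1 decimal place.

2.8 °C

Neutral buoyancy requires Δρ = 0, i.e. −α(T_deep − T_surf′) + β(S_deep − S_surf) = 0.
T_surf′ = T_deep − (β/α)·ΔS = 13.7 − (7.7 × 10⁻⁴/1.9 × 10⁻⁴)·(+0.40) = 12.079 °C.
Cooling required: 14.9 − (12.079) = 2.821 °C.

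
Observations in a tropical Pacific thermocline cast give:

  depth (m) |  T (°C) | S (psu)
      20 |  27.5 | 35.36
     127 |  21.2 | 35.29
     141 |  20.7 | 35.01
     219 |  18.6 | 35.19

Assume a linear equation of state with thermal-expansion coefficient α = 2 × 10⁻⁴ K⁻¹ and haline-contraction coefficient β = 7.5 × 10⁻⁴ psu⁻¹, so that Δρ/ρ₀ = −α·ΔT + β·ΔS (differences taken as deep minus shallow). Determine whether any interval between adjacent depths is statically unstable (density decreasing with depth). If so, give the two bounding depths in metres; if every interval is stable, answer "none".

Evaluate Δρ/ρ₀ = −αΔT + βΔS across each adjacent pair:
  20–127 m: −αΔT+βΔS = −(2 × 10⁻⁴)(-6.3)+(7.5 × 10⁻⁴)(-0.07) = 1.2 × 10⁻³ → stable
  127–141 m: −αΔT+βΔS = −(2 × 10⁻⁴)(-0.5)+(7.5 × 10⁻⁴)(-0.28) = -1.1 × 10⁻⁴ → UNSTABLE
  141–219 m: −αΔT+βΔS = −(2 × 10⁻⁴)(-2.1)+(7.5 × 10⁻⁴)(+0.18) = 5.6 × 10⁻⁴ → stable
The 127–141 m interval has Δρ < 0: lighter water underlies denser water.

127–141 m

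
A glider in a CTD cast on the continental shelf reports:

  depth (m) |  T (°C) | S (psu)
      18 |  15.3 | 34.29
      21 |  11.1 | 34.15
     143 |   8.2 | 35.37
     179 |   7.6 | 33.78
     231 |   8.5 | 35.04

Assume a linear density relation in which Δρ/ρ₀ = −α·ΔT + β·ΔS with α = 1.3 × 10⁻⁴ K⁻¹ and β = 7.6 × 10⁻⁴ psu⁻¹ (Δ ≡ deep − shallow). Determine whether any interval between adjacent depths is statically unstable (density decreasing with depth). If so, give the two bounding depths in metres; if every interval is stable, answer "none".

143–179 m

Evaluate Δρ/ρ₀ = −αΔT + βΔS across each adjacent pair:
  18–21 m: −αΔT+βΔS = −(1.3 × 10⁻⁴)(-4.2)+(7.6 × 10⁻⁴)(-0.14) = 4.4 × 10⁻⁴ → stable
  21–143 m: −αΔT+βΔS = −(1.3 × 10⁻⁴)(-2.9)+(7.6 × 10⁻⁴)(+1.22) = 1.3 × 10⁻³ → stable
  143–179 m: −αΔT+βΔS = −(1.3 × 10⁻⁴)(-0.6)+(7.6 × 10⁻⁴)(-1.59) = -1.1 × 10⁻³ → UNSTABLE
  179–231 m: −αΔT+βΔS = −(1.3 × 10⁻⁴)(+0.9)+(7.6 × 10⁻⁴)(+1.26) = 8.4 × 10⁻⁴ → stable
The 143–179 m interval has Δρ < 0: lighter water underlies denser water.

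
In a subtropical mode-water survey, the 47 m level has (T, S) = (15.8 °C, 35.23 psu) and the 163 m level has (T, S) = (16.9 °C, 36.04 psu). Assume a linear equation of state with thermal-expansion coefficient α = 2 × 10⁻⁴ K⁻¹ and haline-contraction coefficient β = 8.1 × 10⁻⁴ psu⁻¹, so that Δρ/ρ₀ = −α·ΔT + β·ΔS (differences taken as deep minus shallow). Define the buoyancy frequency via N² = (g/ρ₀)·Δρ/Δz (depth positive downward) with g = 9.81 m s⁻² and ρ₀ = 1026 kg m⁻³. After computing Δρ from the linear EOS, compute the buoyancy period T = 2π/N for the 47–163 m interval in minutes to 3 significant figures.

ΔT = +1.1 K, ΔS = +0.81 psu (deep − shallow).
Δρ/ρ₀ = −αΔT + βΔS = -2.20 × 10⁻⁴ + 6.561 × 10⁻⁴ = 4.361 × 10⁻⁴, so Δρ ≈ 0.4474 kg m⁻³.
N² = (g/ρ₀)·Δρ/Δz = g·(Δρ/ρ₀)/Δz = 9.81 × 4.361 × 10⁻⁴ / 116 = 3.6881 × 10⁻⁵ s⁻².
N = √(3.6881 × 10⁻⁵) = 6.0730 × 10⁻³ rad s⁻¹ → T = 2π/N = 1.0346 × 10³ s = 17.243 min ≈ 17.2 min.

17.2 min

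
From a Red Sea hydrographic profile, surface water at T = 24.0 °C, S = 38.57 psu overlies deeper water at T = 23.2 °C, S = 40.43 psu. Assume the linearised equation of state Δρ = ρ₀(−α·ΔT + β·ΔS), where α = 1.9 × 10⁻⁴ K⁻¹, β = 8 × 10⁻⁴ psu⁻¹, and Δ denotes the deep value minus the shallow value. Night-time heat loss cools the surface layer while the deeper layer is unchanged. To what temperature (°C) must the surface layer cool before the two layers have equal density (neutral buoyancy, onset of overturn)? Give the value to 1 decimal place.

15.4 °C

Neutral buoyancy requires Δρ = 0, i.e. −α(T_deep − T_surf′) + β(S_deep − S_surf) = 0.
T_surf′ = T_deep − (β/α)·ΔS = 23.2 − (8 × 10⁻⁴/1.9 × 10⁻⁴)·(+1.86) = 15.368 °C.
Cooling required: 24.0 − (15.368) = 8.632 °C.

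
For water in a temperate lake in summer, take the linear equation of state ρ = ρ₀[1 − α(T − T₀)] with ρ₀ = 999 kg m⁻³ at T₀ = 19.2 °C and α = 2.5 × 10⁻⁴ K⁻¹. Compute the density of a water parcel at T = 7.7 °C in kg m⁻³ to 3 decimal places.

1001.872 kg m⁻³

T − T₀ = -11.5 K.
Bracket = 1 − α·(-11.5) = 1 + (2.875 × 10⁻³) = 1.0028750.
ρ = 999 × 1.0028750 = 1001.872 kg m⁻³.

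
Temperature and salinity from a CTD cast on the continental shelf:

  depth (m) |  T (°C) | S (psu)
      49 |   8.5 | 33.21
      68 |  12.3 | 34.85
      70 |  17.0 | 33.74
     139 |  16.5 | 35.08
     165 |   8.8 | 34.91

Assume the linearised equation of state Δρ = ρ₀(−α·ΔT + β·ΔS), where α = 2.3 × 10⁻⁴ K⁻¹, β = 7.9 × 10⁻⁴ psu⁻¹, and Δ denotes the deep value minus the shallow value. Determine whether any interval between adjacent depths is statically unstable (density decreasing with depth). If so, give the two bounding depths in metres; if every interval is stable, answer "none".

Evaluate Δρ/ρ₀ = −αΔT + βΔS across each adjacent pair:
  49–68 m: −αΔT+βΔS = −(2.3 × 10⁻⁴)(+3.8)+(7.9 × 10⁻⁴)(+1.64) = 4.2 × 10⁻⁴ → stable
  68–70 m: −αΔT+βΔS = −(2.3 × 10⁻⁴)(+4.7)+(7.9 × 10⁻⁴)(-1.11) = -2.0 × 10⁻³ → UNSTABLE
  70–139 m: −αΔT+βΔS = −(2.3 × 10⁻⁴)(-0.5)+(7.9 × 10⁻⁴)(+1.34) = 1.2 × 10⁻³ → stable
  139–165 m: −αΔT+βΔS = −(2.3 × 10⁻⁴)(-7.7)+(7.9 × 10⁻⁴)(-0.17) = 1.6 × 10⁻³ → stable
The 68–70 m interval has Δρ < 0: lighter water underlies denser water.

68–70 m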